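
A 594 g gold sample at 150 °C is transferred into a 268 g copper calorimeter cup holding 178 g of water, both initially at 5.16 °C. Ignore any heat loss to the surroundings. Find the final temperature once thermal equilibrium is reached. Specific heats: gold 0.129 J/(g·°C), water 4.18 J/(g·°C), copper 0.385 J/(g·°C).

Net heat exchanged in the isolated system is zero:
594*0.129*(T − 150) + 178*4.18*(T − 5.16) + 268*0.385*(T − 5.16) = 0
(76.63 + 744.04 + 103.18) T = 76.63*150 + 744.04*5.16 + 103.18*5.16
T ≈ 17.17 °C

T_f ≈ 17.2 °C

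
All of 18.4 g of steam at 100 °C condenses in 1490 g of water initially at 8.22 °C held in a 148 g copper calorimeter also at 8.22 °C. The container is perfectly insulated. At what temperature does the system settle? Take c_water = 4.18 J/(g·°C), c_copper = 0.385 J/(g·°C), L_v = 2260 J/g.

T_f ≈ 15.9 °C

Conservation of energy gives ΣQ = 0:
latent heat released on condensation: 18.4·2260 = 41584
  condensed water 100 °C→T: 76.91(T − 100)
  original water: 6228.2(T − 8.22)
  copper cup: 148·0.385·(T − 8.22) = 56.98(T − 8.22)
6362.1 T = 41584 + 7691.2 + 51664 = 100939
T ≈ 15.87 °C (< 100 °C, so full condensation is consistent).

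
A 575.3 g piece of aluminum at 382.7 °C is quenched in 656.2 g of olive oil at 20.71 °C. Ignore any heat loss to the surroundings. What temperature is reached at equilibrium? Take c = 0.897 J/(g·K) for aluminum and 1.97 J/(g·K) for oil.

T_f ≈ 124.0 °C

Net heat exchanged in the isolated system is zero:
575.3×0.897×(T − 382.7) + 656.2×1.97×(T − 20.71) = 0
516.04(T − 382.7) + 1292.7(T − 20.71) = 0
1808.8 T = 224262
T ≈ 123.99 °C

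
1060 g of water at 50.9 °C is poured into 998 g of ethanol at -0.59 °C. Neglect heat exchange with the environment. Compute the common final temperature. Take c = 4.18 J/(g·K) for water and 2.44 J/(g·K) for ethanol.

Energy conservation, ΣQ = 0:
1060·4.18·(T − 50.9) + 998·2.44·(T − (-0.59)) = 0
4430.8(T − 50.9) + 2435.1(T − (-0.59)) = 0
(4430.8 + 2435.1) T = 4430.8·50.9 + 2435.1·(-0.59)
T = 224091/6865.9 ≈ 32.64 °C

T_f ≈ 32.6 °C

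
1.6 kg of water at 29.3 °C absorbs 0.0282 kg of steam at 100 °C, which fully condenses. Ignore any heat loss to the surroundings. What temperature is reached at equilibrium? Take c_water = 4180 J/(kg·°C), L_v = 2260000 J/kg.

T_f ≈ 39.9 °C

Net heat exchanged in the isolated system is zero:
latent heat released on condensation: 0.0282×2260000 = 63732
  condensate cools 100→T: 0.0282×4180×(T − 100) = 117.88(T − 100)
  water warms: 1.6×4180×(T − 29.3) = 6688(T − 29.3)
6805.9 T = 63732 + 11788 + 195958 = 271478
T ≈ 39.89 °C — below 100 °C, confirming all the steam condensed.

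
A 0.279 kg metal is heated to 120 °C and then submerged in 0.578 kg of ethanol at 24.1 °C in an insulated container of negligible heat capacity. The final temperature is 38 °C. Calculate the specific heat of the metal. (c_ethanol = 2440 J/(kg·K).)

c ≈ 857 J/(kg·K)

Heat lost by the metal = heat gained by the ethanol:
0.279×c×(120 − 38) = 0.578×2440×(38 − 24.1)
22.88 c = 19603  ⇒  c ≈ 856.9 J/(kg·K)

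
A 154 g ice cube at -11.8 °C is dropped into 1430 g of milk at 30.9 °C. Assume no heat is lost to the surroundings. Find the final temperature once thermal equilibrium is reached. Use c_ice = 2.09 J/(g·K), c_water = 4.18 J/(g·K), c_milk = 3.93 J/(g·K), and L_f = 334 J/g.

T_f ≈ 18.9 °C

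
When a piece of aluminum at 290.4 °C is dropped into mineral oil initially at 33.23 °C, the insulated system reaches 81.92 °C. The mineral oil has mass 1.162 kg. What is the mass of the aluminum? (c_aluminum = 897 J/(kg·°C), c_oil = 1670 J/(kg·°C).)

|Q_aluminum| = |Q_oil|:
m×897×(290.4 − 81.92) = 1.162×1670×(81.92 − 33.23)
187007 m = 94485  ⇒  m ≈ 0.5052 kg

m ≈ 0.505 kg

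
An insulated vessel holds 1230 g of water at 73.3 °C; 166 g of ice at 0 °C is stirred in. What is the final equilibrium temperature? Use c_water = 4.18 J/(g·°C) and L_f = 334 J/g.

T_f ≈ 55.1 °C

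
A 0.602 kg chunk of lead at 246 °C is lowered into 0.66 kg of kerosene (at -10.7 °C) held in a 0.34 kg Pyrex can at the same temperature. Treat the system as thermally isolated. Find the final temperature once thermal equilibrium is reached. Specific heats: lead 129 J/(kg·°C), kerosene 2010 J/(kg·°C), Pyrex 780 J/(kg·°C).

T_f = Σ m_i c_i T_i / Σ m_i c_i:
T_f = (77.66*246 + 1326.6*(-10.7) + 265.2*(-10.7)) / (77.66 + 1326.6 + 265.2)
    = 2071.6 / 1669.5 ≈ 1.24 °C

T_f ≈ 1.2 °C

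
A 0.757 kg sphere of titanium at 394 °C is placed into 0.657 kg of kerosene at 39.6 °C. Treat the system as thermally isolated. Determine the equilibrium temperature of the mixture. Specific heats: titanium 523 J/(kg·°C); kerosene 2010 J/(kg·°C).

Energy conservation, ΣQ = 0:
0.757×523×(T − 394) + 0.657×2010×(T − 39.6) = 0
395.91(T − 394) + 1320.6(T − 39.6) = 0
(395.91 + 1320.6) T = 395.91×394 + 1320.6×39.6
T = 208284/1716.5 ≈ 121.34 °C

T_f ≈ 121.3 °C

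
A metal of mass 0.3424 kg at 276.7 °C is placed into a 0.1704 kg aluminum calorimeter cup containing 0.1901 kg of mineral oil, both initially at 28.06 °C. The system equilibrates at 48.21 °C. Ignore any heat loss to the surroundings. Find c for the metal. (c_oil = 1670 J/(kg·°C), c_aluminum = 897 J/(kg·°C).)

Taking heat into each body as positive, Σ m c ΔT = 0:
0.3424·c·(48.21 − 276.7) + 0.1901·1670·(48.21 − 28.06) + 0.1704·897·(48.21 − 28.06) = 0
-78.23 c = -9476.9
c = -9476.9/-78.23 ≈ 121.1 J/(kg·°C)

c ≈ 121 J/(kg·°C)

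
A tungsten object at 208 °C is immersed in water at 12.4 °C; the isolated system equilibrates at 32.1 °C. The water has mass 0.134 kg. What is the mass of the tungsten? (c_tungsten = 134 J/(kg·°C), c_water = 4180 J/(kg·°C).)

m ≈ 0.468 kg

Setting the total heat transfer to zero:
m×134×(32.1 − 208) + 0.134×4180×(32.1 − 12.4) = 0
-23571 m = -11034
m = -11034/-23571 ≈ 0.4681 kg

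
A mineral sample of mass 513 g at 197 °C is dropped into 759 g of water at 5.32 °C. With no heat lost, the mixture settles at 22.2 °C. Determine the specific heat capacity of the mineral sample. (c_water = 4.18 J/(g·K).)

c ≈ 0.597 J/(g·K)

Heat gained plus heat lost sum to zero:
513×c×(22.2 − 197) + 759×4.18×(22.2 − 5.32) = 0
-89672 c = -53554
c = -53554/-89672 ≈ 0.5972 J/(g·K)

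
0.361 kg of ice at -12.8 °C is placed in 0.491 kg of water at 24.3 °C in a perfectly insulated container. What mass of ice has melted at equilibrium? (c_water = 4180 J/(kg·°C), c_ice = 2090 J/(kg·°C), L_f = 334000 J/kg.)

m_melted ≈ 0.12 kg

Heat available from the water dropping to 0 °C: 0.491×4180×24.3 = 49873 J.
Warming the ice to 0 °C takes 0.361×2090×12.8 = 9657.5 J, leaving 40215 J for melting.
Fully melting the ice requires m_ice L_f = 0.361×334000 = 120574 J.
That's not enough to melt it all — equilibrium is at 0 °C with ice remaining.
m_melted×334000 = 40215  ⇒  m_melted ≈ 0.1204 kg.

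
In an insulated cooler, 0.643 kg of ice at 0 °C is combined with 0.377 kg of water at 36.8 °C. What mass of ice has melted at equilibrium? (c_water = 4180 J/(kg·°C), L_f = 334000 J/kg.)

Cooling the water to 0 °C releases 0.377·4180·36.8 = 57992 J.
To melt every bit of ice: 0.643·334000 = 214762 J.
57992 J < 214762 J, so only part of the ice melts and the system sits at 0 °C.
m_melt = 57992 / L_f = 0.1736 kg.

m_melted ≈ 0.174 kg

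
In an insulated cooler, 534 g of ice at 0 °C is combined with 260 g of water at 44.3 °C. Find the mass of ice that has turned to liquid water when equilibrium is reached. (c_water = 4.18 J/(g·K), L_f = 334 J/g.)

Cooling the water to 0 °C releases 260×4.18×44.3 = 48145 J.
To melt every bit of ice: 534×334 = 178356 J.
Since 48145 < 178356 J, not all the ice melts; equilibrium is at 0 °C.
m_melt = 48145 / L_f = 144.1 g.

m_melted ≈ 144 g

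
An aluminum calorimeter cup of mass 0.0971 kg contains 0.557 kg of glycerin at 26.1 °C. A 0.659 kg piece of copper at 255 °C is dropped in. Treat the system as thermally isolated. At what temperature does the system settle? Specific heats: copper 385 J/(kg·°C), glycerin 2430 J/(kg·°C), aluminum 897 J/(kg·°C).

T_f ≈ 60.4 °C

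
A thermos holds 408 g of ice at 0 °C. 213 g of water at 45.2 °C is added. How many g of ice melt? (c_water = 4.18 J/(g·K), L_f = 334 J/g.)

Water can give up m c ΔT = 213×4.18×45.2 = 40243 J before reaching 0 °C.
Melting all 408 g of ice would need 408×334 = 136272 J.
That's not enough to melt it all — equilibrium is at 0 °C with ice remaining.
Mass melted = 40243/334 ≈ 120.5 g.

m_melted ≈ 120 g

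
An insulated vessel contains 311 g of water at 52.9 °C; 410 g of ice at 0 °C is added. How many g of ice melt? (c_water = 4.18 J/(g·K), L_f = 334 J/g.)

Heat available from the water dropping to 0 °C: 311·4.18·52.9 = 68769 J.
Fully melting the ice requires m_ice L_f = 410·334 = 136940 J.
68769 J < 136940 J, so only part of the ice melts and the system sits at 0 °C.
m_melt = 68769 / L_f = 205.9 g.

m_melted ≈ 206 g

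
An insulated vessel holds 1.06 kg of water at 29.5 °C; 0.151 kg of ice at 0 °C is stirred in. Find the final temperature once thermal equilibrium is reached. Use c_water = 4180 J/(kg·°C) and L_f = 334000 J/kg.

T_f ≈ 15.9 °C

Energy balance with sensible and latent terms:
latent heat to melt: 0.151·334000 = 50434
  meltwater 0→T: 0.151·4180·T = 631.18 T
  water: 4430.8(T − 29.5)
5062 T = 130709 − 50434 = 80275
T ≈ 15.86 °C. Since T > 0 °C, the all-ice-melts assumption holds.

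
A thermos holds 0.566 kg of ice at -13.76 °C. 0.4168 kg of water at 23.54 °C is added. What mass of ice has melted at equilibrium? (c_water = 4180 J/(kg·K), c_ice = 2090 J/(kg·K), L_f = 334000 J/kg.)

Heat available from the water dropping to 0 °C: 0.4168·4180·23.54 = 41012 J.
Warming the ice to 0 °C takes 0.566·2090·13.76 = 16277 J, leaving 24735 J for melting.
To melt every bit of ice: 0.566·334000 = 189044 J.
Since 24735 < 189044 J, not all the ice melts; equilibrium is at 0 °C.
Mass melted = 24735/334000 ≈ 0.07406 kg.

m_melted ≈ 0.0741 kg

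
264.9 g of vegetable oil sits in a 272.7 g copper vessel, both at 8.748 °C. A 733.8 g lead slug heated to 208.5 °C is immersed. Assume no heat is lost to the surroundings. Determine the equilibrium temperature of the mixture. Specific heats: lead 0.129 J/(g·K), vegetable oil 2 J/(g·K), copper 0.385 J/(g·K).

T_f ≈ 34.7 °C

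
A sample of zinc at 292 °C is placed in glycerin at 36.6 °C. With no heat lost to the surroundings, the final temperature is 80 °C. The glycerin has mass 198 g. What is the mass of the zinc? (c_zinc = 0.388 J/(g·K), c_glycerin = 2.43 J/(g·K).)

m ≈ 254 g

Setting the total heat transfer to zero:
m×0.388×(80 − 292) + 198×2.43×(80 − 36.6) = 0
-82.26 m = -20881
m = -20881/-82.26 ≈ 253.9 g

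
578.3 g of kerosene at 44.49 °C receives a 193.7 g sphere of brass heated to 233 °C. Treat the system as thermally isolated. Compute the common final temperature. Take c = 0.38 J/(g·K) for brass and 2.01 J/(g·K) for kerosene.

T_f ≈ 55.7 °C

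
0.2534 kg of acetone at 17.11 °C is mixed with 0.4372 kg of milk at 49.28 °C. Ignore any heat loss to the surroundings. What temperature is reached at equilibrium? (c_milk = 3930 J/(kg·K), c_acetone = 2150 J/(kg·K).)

T_f ≈ 41.5 °C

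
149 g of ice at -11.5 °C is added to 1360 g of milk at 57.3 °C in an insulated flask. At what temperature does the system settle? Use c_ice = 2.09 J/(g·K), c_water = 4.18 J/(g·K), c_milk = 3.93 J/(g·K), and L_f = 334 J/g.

T_f ≈ 42.4 °C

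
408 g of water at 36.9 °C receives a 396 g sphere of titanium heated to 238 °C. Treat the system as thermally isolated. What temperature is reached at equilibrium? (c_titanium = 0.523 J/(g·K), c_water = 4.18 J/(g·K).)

T_f ≈ 58.7 °C

Heat gained plus heat lost sum to zero:
396·0.523·(T − 238) + 408·4.18·(T − 36.9) = 0
207.11(T − 238) + 1705.4(T − 36.9) = 0
(207.11 + 1705.4) T = 207.11·238 + 1705.4·36.9
T = 112222/1912.5 ≈ 58.68 °C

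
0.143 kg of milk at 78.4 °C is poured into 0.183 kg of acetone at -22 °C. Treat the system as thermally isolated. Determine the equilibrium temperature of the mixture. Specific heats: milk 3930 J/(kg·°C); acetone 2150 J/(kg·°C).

T_f ≈ 37.1 °C

Conservation of energy gives ΣQ = 0:
0.143×3930×(T − 78.4) + 0.183×2150×(T − (-22)) = 0
561.99(T − 78.4) + 393.45(T − (-22)) = 0
(561.99 + 393.45) T = 561.99×78.4 + 393.45×(-22)
T = 35404 / 955.44 = 37.1 °C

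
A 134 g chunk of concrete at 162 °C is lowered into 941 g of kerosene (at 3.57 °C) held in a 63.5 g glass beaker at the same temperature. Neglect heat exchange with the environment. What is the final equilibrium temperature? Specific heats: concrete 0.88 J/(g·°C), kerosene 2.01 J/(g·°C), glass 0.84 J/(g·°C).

Heat gained plus heat lost sum to zero:
134*0.88*(T − 162) + 941*2.01*(T − 3.57) + 63.5*0.84*(T − 3.57) = 0
117.92(T − 162) + 1891.4(T − 3.57) + 53.34(T − 3.57) = 0
2062.7 T = 26046
T = 26046/2062.7 ≈ 12.63 °C

T_f ≈ 12.6 °C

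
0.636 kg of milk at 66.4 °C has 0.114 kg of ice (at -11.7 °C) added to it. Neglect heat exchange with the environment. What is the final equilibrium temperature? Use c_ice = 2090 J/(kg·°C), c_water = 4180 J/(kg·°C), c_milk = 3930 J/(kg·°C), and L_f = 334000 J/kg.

T_f ≈ 42.0 °C

Setting the total heat transfer to zero:
warm ice to 0 °C: 0.114·2090·(0 − (-11.7)) = 2787.6; latent heat to melt: 0.114·334000 = 38076; meltwater 0→T: 0.114·4180·T = 476.52 T; milk: 2499.5(T − 66.4)
2976 T = 165965 − 40864 = 125102
T ≈ 42.04 °C — above 0 °C, consistent with complete melting.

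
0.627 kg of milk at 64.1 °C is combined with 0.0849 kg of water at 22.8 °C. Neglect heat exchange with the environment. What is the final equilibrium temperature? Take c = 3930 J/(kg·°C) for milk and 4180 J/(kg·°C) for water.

T_f ≈ 58.9 °C

Setting the total heat transfer to zero:
0.627·3930·(T − 64.1) + 0.0849·4180·(T − 22.8) = 0
2464.1(T − 64.1) + 354.88(T − 22.8) = 0
(2464.1 + 354.88) T = 2464.1·64.1 + 354.88·22.8
T ≈ 58.90 °C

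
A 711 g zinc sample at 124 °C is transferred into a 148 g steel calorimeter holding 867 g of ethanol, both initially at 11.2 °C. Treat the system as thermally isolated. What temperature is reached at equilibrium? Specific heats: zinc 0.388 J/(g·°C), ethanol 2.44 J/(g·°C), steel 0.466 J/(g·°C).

T_f ≈ 23.8 °C

Let T be the final temperature. ΣQ_i = 0:
711×0.388×(T − 124) + 867×2.44×(T − 11.2) + 148×0.466×(T − 11.2) = 0
2460.3 T = 58673
T = 58673/2460.3 ≈ 23.85 °C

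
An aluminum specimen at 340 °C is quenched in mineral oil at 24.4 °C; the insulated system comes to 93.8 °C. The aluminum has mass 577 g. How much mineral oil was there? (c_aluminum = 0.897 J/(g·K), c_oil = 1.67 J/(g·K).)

Net heat exchanged in the isolated system is zero:
577·0.897·(93.8 − 340) + m·1.67·(93.8 − 24.4) = 0
115.9 m = 127425
m = 127425/115.9 ≈ 1099 g

m ≈ 1100 g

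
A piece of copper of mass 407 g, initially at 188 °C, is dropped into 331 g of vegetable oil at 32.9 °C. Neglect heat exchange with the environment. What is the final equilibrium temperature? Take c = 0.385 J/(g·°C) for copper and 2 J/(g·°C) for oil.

T_f ≈ 62.6 °C

With ΣQ=0 the equilibrium temperature is the m·c-weighted mean:
T_f = (156.69×188 + 662×32.9) / (156.69 + 662)
    = 51238 / 818.69 ≈ 62.59 °C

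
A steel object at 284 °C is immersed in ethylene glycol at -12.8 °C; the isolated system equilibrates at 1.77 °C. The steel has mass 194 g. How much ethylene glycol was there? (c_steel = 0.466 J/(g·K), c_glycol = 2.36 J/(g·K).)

m ≈ 742 g

Let T be the final temperature. ΣQ_i = 0:
194×0.466×(1.77 − 284) + m×2.36×(1.77 − (-12.8)) = 0
34.39 m = 25515
m = 25515/34.39 ≈ 742 g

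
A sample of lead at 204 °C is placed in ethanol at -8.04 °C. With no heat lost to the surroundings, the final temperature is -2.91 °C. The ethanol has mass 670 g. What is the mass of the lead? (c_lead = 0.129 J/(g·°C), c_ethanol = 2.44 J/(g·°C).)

m ≈ 314 g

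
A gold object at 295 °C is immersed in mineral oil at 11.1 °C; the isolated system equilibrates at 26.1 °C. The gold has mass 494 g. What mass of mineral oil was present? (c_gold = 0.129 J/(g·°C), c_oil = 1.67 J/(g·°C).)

Taking heat into each body as positive, Σ m c ΔT = 0:
494·0.129·(26.1 − 295) + m·1.67·(26.1 − 11.1) = 0
25.05 m = 17136
m = 17136/25.05 ≈ 684.1 g

m ≈ 684 g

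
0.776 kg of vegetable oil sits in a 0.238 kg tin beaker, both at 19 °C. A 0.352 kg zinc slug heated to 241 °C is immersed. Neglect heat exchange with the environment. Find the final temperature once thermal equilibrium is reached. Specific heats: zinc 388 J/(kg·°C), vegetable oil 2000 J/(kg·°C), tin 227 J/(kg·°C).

T_f ≈ 36.4 °C

Net heat exchanged in the isolated system is zero:
0.352×388×(T − 241) + 0.776×2000×(T − 19) + 0.238×227×(T − 19) = 0
136.58(T − 241) + 1552(T − 19) + 54.03(T − 19) = 0
(136.58 + 1552 + 54.03) T = 136.58×241 + 1552×19 + 54.03×19
T = 63429/1742.6 ≈ 36.40 °C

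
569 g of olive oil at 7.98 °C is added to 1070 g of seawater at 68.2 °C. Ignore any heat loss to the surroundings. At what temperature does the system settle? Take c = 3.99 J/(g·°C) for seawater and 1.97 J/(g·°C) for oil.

T_f ≈ 55.7 °C

|Q_seawater| = |Q_oil|:
1070×3.99×(68.2 − T) = 569×1.97×(T − 7.98)
4269.3(68.2 − T) = 1120.9(T − 7.98)
5390.2 T = 300111  ⇒  T ≈ 55.68 °C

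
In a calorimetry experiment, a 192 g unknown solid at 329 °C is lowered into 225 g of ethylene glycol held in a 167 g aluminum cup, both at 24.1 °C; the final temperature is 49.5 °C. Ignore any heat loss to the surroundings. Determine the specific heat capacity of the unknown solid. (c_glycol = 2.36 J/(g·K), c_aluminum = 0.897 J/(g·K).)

c ≈ 0.322 J/(g·K)

Energy conservation, ΣQ = 0:
192·c·(49.5 − 329) + 225·2.36·(49.5 − 24.1) + 167·0.897·(49.5 − 24.1) = 0
-53664 c = -17292
c = -17292/-53664 ≈ 0.3222 J/(g·K)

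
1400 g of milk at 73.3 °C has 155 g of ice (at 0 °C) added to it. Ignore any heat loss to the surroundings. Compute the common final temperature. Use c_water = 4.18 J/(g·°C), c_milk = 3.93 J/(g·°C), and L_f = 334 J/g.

T_f ≈ 57.2 °C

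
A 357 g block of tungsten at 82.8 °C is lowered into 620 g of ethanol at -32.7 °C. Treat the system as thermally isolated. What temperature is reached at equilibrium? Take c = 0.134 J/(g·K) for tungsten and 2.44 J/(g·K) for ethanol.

Taking heat into each body as positive, Σ m c ΔT = 0:
357×0.134×(T − 82.8) + 620×2.44×(T − (-32.7)) = 0
47.84(T − 82.8) + 1512.8(T − (-32.7)) = 0
(47.84 + 1512.8) T = 47.84×82.8 + 1512.8×(-32.7)
T = -45508/1560.6 ≈ -29.16 °C

T_f ≈ -29.2 °C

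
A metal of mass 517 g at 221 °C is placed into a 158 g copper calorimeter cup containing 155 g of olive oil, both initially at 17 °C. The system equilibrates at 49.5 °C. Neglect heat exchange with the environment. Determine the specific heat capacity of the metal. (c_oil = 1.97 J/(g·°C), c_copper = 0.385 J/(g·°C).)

c ≈ 0.134 J/(g·°C)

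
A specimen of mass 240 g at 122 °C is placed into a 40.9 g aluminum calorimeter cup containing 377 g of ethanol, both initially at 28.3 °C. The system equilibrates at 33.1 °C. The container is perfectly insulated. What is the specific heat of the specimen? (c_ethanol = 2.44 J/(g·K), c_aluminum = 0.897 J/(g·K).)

Setting the total heat transfer to zero:
240×c×(33.1 − 122) + 377×2.44×(33.1 − 28.3) + 40.9×0.897×(33.1 − 28.3) = 0
-21336 c = -4591.5
c = -4591.5/-21336 ≈ 0.2152 J/(g·K)

c ≈ 0.215 J/(g·K)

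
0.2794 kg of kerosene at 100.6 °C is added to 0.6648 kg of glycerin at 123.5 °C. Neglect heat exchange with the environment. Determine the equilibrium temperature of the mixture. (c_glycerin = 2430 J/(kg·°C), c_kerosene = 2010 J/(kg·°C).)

With ΣQ=0 the equilibrium temperature is the m·c-weighted mean:
T_f = (1615.5×123.5 + 561.59×100.6) / (1615.5 + 561.59)
    = 256006 / 2177.1 ≈ 117.59 °C

T_f ≈ 117.6 °C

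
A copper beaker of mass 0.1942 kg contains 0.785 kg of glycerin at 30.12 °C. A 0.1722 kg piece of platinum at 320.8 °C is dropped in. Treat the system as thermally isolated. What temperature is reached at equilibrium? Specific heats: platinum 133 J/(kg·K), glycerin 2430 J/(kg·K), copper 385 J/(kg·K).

Let T be the final temperature. ΣQ_i = 0:
0.1722·133·(T − 320.8) + 0.785·2430·(T − 30.12) + 0.1942·385·(T − 30.12) = 0
22.9(T − 320.8) + 1907.6(T − 30.12) + 74.77(T − 30.12) = 0
(22.9 + 1907.6 + 74.77) T = 22.9·320.8 + 1907.6·30.12 + 74.77·30.12
T ≈ 33.44 °C

T_f ≈ 33.4 °C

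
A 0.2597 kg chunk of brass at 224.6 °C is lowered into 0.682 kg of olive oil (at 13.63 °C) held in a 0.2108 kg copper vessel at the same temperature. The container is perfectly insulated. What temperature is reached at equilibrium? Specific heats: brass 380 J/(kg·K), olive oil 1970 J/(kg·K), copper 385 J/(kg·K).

Energy conservation, ΣQ = 0:
0.2597×380×(T − 224.6) + 0.682×1970×(T − 13.63) + 0.2108×385×(T − 13.63) = 0
(98.69 + 1343.5 + 81.16) T = 98.69×224.6 + 1343.5×13.63 + 81.16×13.63
T ≈ 27.30 °C

T_f ≈ 27.3 °C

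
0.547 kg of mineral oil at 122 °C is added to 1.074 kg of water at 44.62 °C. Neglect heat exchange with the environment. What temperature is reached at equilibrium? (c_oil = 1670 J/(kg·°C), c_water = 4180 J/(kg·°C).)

Setting the total heat transfer to zero:
0.547×1670×(T − 122) + 1.074×4180×(T − 44.62) = 0
(913.49 + 4489.3) T = 913.49×122 + 4489.3×44.62
T ≈ 57.70 °C

T_f ≈ 57.7 °C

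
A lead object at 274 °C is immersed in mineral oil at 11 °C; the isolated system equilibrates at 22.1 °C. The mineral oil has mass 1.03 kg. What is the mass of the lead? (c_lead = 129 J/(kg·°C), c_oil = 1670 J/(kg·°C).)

m ≈ 0.588 kg

|Q_lead| = |Q_oil|:
m·129·(274 − 22.1) = 1.03·1670·(22.1 − 11)
32495 m = 19093  ⇒  m ≈ 0.5876 kg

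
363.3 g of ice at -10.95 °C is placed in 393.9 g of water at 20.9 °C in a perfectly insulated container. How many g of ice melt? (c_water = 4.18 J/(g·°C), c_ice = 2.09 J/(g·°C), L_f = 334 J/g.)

m_melted ≈ 78.1 g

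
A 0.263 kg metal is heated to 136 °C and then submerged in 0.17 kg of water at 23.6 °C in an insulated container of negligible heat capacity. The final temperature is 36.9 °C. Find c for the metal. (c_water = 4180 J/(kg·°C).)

Heat gained plus heat lost sum to zero:
0.263×c×(36.9 − 136) + 0.17×4180×(36.9 − 23.6) = 0
-26.06 c = -9451
c = -9451/-26.06 ≈ 362.6 J/(kg·°C)

c ≈ 363 J/(kg·°C)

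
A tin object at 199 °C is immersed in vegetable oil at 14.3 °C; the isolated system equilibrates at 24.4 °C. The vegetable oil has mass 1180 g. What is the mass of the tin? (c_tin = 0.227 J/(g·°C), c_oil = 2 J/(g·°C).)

m ≈ 601 g

Heat lost by the tin = heat gained by the oil:
m·0.227·(199 − 24.4) = 1180·2·(24.4 − 14.3)
39.63 m = 23836  ⇒  m ≈ 601.4 g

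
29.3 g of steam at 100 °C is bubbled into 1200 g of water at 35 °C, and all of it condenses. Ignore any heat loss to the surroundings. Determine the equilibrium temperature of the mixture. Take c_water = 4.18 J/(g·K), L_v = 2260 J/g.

T_f ≈ 49.4 °C

Setting the total heat transfer to zero:
steam→water at 100 °C releases m L_v = 29.3·2260 = 66218; condensate cools 100→T: 29.3·4.18·(T − 100) = 122.47(T − 100); water warms: 1200·4.18·(T − 35) = 5016(T − 35)
5138.5 T = 66218 + 12247 + 175560 = 254025
T ≈ 49.44 °C (< 100 °C, so full condensation is consistent).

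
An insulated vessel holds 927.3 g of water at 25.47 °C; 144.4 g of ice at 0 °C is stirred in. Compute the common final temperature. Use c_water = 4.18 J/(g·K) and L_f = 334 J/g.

Taking heat into each body as positive, Σ m c ΔT = 0:
latent heat to melt: 144.4×334 = 48230; meltwater 0→T: 144.4×4.18×T = 603.59 T; water cools: 927.3×4.18×(T − 25.47) = 3876.1(T − 25.47)
4479.7 T = 98725 − 48230 = 50495
T ≈ 11.27 °C — above 0 °C, consistent with complete melting.

T_f ≈ 11.3 °C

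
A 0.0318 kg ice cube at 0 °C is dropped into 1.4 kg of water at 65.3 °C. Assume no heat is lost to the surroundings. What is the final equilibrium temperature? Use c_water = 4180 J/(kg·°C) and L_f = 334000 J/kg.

T_f ≈ 62.1 °C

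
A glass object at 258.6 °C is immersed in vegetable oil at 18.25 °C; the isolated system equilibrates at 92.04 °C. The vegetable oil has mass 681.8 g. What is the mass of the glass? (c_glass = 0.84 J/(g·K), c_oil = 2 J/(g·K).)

Heat lost by the glass = heat gained by the oil:
m·0.84·(258.6 − 92.04) = 681.8·2·(92.04 − 18.25)
139.91 m = 100620  ⇒  m ≈ 719.2 g

m ≈ 719 g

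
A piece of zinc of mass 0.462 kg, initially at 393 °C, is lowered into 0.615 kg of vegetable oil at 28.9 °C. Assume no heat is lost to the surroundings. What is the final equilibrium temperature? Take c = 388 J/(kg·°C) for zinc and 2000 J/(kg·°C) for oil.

T_f ≈ 75.2 °C

T_f is the heat-capacity-weighted average of the initial temperatures:
T_f = (179.26·393 + 1230·28.9) / (179.26 + 1230)
    = 105995 / 1409.3 ≈ 75.21 °C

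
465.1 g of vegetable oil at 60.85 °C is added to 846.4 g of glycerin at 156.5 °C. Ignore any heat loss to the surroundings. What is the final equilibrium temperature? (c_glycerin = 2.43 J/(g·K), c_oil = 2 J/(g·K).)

T_f ≈ 126.7 °C

T_f is the heat-capacity-weighted average of the initial temperatures:
T_f = (2056.8×156.5 + 930.2×60.85) / (2056.8 + 930.2)
    = 378484 / 2987 ≈ 126.71 °C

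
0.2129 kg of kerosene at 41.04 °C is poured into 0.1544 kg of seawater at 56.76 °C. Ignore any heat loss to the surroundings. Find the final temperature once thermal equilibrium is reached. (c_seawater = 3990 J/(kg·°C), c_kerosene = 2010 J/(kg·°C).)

T_f ≈ 50.3 °C

With ΣQ=0 the equilibrium temperature is the m·c-weighted mean:
T_f = (616.06·56.76 + 427.93·41.04) / (616.06 + 427.93)
    = 52530 / 1044 ≈ 50.32 °C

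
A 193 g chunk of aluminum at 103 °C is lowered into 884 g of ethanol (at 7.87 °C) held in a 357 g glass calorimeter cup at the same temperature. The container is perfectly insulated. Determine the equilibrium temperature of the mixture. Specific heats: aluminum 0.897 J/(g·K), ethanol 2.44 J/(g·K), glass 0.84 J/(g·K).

T_f ≈ 14.1 °C

Setting the total heat transfer to zero:
193*0.897*(T − 103) + 884*2.44*(T − 7.87) + 357*0.84*(T − 7.87) = 0
173.12(T − 103) + 2157(T − 7.87) + 299.88(T − 7.87) = 0
(173.12 + 2157 + 299.88) T = 173.12*103 + 2157*7.87 + 299.88*7.87
T = 37167 / 2630 = 14.1 °C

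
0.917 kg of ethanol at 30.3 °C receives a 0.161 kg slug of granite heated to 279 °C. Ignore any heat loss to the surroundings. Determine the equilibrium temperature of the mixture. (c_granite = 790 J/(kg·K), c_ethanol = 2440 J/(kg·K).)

T_f ≈ 43.7 °C

Set heat shed by the hot body equal to heat absorbed by the cold body:
0.161*790*(279 − T) = 0.917*2440*(T − 30.3)
127.19(279 − T) = 2237.5(T − 30.3)
2364.7 T = 103282  ⇒  T ≈ 43.68 °C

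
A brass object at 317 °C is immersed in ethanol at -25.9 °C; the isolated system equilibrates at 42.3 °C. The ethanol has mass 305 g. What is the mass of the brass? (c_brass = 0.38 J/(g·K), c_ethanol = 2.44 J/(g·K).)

m ≈ 486 g

Taking heat into each body as positive, Σ m c ΔT = 0:
m·0.38·(42.3 − 317) + 305·2.44·(42.3 − (-25.9)) = 0
-104.39 m = -50754
m = -50754/-104.39 ≈ 486.2 g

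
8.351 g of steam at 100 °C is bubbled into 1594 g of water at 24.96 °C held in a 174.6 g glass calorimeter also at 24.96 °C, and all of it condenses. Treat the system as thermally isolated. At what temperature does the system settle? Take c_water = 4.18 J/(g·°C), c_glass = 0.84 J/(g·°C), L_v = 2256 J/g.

T_f ≈ 28.1 °C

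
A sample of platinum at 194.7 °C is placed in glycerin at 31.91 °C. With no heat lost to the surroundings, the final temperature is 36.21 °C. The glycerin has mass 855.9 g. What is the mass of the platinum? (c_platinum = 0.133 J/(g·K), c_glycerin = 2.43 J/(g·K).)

Heat lost by the platinum = heat gained by the glycerin:
m×0.133×(194.7 − 36.21) = 855.9×2.43×(36.21 − 31.91)
21.08 m = 8943.3  ⇒  m ≈ 424.3 g

m ≈ 424 g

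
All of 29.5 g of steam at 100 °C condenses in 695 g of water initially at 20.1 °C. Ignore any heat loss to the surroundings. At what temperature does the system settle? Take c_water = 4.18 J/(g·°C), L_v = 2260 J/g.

T_f ≈ 45.4 °C

Taking heat into each body as positive, Σ m c ΔT = 0:
condense steam: −29.5×2260 = −66670
  condensed water 100 °C→T: 123.31(T − 100)
  water warms: 695×4.18×(T − 20.1) = 2905.1(T − 20.1)
3028.4 T = 66670 + 12331 + 58393 = 137394
T ≈ 45.37 °C (< 100 °C, so full condensation is consistent).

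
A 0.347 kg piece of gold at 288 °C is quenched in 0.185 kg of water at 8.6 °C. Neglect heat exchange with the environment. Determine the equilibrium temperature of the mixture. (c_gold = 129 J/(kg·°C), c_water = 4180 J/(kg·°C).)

T_f ≈ 23.9 °C

Taking heat into each body as positive, Σ m c ΔT = 0:
0.347*129*(T − 288) + 0.185*4180*(T − 8.6) = 0
44.76(T − 288) + 773.3(T − 8.6) = 0
818.06 T = 19542
T = 19542/818.06 ≈ 23.89 °C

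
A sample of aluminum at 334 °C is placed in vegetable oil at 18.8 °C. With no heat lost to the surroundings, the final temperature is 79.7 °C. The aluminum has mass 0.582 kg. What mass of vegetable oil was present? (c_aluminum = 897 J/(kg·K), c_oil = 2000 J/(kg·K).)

m ≈ 1.09 kg

Heat lost by the aluminum = heat gained by the oil:
0.582×897×(334 − 79.7) = m×2000×(79.7 − 18.8)
121800 m = 132758  ⇒  m ≈ 1.09 kg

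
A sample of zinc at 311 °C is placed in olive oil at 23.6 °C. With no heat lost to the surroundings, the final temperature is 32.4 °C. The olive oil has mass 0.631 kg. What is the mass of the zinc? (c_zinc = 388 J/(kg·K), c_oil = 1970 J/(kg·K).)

Conservation of energy gives ΣQ = 0:
m×388×(32.4 − 311) + 0.631×1970×(32.4 − 23.6) = 0
-108097 m = -10939
m = -10939/-108097 ≈ 0.1012 kg

m ≈ 0.101 kg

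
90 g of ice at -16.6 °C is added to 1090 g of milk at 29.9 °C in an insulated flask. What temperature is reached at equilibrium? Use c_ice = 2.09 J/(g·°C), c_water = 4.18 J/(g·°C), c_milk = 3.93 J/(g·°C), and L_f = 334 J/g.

T_f ≈ 20.4 °C

Taking heat into each body as positive, Σ m c ΔT = 0:
warm ice to 0 °C: 90×2.09×(0 − (-16.6)) = 3122.5; fusion: m_ice L_f = 90×334 = 30060; meltwater 0→T: 90×4.18×T = 376.2 T; milk cools: 1090×3.93×(T − 29.9) = 4283.7(T − 29.9)
4659.9 T = 128083 − 33182 = 94900
T ≈ 20.37 °C (positive, so assuming full melt was valid).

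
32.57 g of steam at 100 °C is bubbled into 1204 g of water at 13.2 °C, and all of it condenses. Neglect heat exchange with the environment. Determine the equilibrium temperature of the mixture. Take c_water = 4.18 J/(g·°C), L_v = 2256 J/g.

Net heat exchanged in the isolated system is zero:
steam→water at 100 °C releases m L_v = 32.57×2256 = 73478
  condensate cools 100→T: 32.57×4.18×(T − 100) = 136.14(T − 100)
  original water: 5032.7(T − 13.2)
5168.9 T = 73478 + 13614 + 66432 = 153524
T ≈ 29.70 °C, under the boiling point, so the assumption holds.

T_f ≈ 29.7 °C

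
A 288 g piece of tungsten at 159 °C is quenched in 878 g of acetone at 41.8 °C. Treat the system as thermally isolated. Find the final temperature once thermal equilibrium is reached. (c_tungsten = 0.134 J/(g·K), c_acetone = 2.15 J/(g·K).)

T_f ≈ 44.1 °C

T_f = Σ m_i c_i T_i / Σ m_i c_i:
T_f = (38.59·159 + 1887.7·41.8) / (38.59 + 1887.7)
    = 85042 / 1926.3 ≈ 44.15 °C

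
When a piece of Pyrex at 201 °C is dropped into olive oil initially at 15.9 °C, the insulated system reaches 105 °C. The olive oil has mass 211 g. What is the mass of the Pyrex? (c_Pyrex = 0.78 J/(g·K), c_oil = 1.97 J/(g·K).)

m ≈ 495 g

Taking heat into each body as positive, Σ m c ΔT = 0:
m·0.78·(105 − 201) + 211·1.97·(105 − 15.9) = 0
-74.88 m = -37036
m = -37036/-74.88 ≈ 494.6 g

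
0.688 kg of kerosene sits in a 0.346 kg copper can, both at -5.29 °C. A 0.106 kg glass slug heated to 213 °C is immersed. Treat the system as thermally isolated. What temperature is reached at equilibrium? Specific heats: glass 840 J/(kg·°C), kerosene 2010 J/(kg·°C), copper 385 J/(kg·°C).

T_f ≈ 6.8 °C

Taking heat into each body as positive, Σ m c ΔT = 0:
0.106×840×(T − 213) + 0.688×2010×(T − (-5.29)) + 0.346×385×(T − (-5.29)) = 0
89.04(T − 213) + 1382.9(T − (-5.29)) + 133.21(T − (-5.29)) = 0
(89.04 + 1382.9 + 133.21) T = 89.04×213 + 1382.9×(-5.29) + 133.21×(-5.29)
T = 10945 / 1605.1 = 6.82 °C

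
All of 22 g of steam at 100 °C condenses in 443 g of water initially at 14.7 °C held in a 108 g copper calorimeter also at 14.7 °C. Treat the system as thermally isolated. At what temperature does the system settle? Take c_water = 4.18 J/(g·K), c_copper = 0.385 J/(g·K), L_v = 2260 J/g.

Heat gained plus heat lost sum to zero:
steam→water at 100 °C releases m L_v = 22·2260 = 49720; condensate cools 100→T: 22·4.18·(T − 100) = 91.96(T − 100); water warms: 443·4.18·(T − 14.7) = 1851.7(T − 14.7); copper cup: 108·0.385·(T − 14.7) = 41.58(T − 14.7)
1985.3 T = 49720 + 9196 + 27832 = 86748
T ≈ 43.70 °C, under the boiling point, so the assumption holds.

T_f ≈ 43.7 °C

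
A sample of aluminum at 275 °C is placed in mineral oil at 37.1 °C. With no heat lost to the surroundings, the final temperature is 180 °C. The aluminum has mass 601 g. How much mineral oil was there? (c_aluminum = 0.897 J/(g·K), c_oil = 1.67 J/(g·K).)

m ≈ 215 g

Heat lost by the aluminum = heat gained by the oil:
601×0.897×(275 − 180) = m×1.67×(180 − 37.1)
238.64 m = 51214  ⇒  m ≈ 214.6 g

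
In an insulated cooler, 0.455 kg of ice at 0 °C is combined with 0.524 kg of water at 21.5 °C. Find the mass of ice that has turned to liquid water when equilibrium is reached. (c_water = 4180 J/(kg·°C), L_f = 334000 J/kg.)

Heat available from the water dropping to 0 °C: 0.524·4180·21.5 = 47092 J.
To melt every bit of ice: 0.455·334000 = 151970 J.
47092 J < 151970 J, so only part of the ice melts and the system sits at 0 °C.
m_melt = 47092 / L_f = 0.141 kg.

m_melted ≈ 0.141 kg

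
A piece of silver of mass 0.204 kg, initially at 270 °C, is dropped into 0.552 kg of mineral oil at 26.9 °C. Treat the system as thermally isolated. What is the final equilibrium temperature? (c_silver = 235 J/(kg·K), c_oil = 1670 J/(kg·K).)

|Q_silver| = |Q_oil|:
0.204·235·(270 − T) = 0.552·1670·(T − 26.9)
47.94(270 − T) = 921.84(T − 26.9)
969.78 T = 37741  ⇒  T ≈ 38.92 °C

T_f ≈ 38.9 °C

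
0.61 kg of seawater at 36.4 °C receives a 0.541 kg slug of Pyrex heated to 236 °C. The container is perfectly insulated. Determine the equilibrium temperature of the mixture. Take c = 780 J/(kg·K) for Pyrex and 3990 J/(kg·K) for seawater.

T_f ≈ 65.9 °C

Setting the total heat transfer to zero:
0.541·780·(T − 236) + 0.61·3990·(T − 36.4) = 0
421.98(T − 236) + 2433.9(T − 36.4) = 0
2855.9 T = 188181
T = 188181 / 2855.9 = 65.9 °C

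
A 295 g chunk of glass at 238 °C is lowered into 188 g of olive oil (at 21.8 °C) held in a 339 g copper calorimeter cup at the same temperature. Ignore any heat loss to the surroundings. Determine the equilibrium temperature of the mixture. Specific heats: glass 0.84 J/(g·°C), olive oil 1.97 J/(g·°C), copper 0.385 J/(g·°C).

Setting the total heat transfer to zero:
295·0.84·(T − 238) + 188·1.97·(T − 21.8) + 339·0.385·(T − 21.8) = 0
247.8(T − 238) + 370.36(T − 21.8) + 130.52(T − 21.8) = 0
748.67 T = 69895
T ≈ 93.36 °C

T_f ≈ 93.4 °C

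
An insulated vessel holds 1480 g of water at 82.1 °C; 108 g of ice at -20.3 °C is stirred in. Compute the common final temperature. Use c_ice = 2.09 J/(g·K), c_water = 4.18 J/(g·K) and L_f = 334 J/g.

Setting the total heat transfer to zero:
warm ice to 0 °C: 108×2.09×(0 − (-20.3)) = 4582.1; melt ice: 108×334 = 36072; meltwater 0→T: 108×4.18×T = 451.44 T; water cools: 1480×4.18×(T − 82.1) = 6186.4(T − 82.1)
6637.8 T = 507903 − 40654 = 467249
T ≈ 70.39 °C — above 0 °C, consistent with complete melting.

T_f ≈ 70.4 °C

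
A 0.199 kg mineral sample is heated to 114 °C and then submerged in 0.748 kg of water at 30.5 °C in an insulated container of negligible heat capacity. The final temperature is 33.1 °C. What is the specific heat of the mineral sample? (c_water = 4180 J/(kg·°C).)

Heat lost by the mineral sample = heat gained by the water:
0.199×c×(114 − 33.1) = 0.748×4180×(33.1 − 30.5)
16.1 c = 8129.3  ⇒  c ≈ 505 J/(kg·°C)

c ≈ 505 J/(kg·°C)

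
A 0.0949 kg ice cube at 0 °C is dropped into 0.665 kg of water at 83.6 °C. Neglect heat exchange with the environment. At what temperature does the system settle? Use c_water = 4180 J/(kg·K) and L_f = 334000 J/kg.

T_f ≈ 63.2 °C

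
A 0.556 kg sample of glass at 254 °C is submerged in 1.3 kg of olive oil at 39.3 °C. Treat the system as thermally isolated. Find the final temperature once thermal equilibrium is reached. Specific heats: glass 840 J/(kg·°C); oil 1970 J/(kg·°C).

T_f ≈ 72.4 °C

Net heat exchanged in the isolated system is zero:
0.556×840×(T − 254) + 1.3×1970×(T − 39.3) = 0
(467.04 + 2561) T = 467.04×254 + 2561×39.3
T ≈ 72.41 °C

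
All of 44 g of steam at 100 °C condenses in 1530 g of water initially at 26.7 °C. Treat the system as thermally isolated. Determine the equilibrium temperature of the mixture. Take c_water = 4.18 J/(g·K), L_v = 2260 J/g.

Taking heat into each body as positive, Σ m c ΔT = 0:
latent heat released on condensation: 44·2260 = 99440; condensate cools 100→T: 44·4.18·(T − 100) = 183.92(T − 100); water warms: 1530·4.18·(T − 26.7) = 6395.4(T − 26.7)
6579.3 T = 99440 + 18392 + 170757 = 288589
T ≈ 43.86 °C (< 100 °C, so full condensation is consistent).

T_f ≈ 43.9 °C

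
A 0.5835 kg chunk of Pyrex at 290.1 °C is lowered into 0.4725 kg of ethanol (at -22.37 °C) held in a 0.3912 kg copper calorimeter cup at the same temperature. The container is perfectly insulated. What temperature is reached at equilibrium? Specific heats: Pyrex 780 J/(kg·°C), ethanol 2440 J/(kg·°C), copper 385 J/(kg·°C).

T_f ≈ 58.5 °C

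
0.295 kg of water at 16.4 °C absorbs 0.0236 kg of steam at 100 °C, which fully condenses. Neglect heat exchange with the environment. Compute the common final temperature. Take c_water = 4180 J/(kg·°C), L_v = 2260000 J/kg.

T_f ≈ 62.6 °C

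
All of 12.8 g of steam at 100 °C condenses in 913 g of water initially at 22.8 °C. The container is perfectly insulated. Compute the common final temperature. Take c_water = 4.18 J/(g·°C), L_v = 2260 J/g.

Setting the total heat transfer to zero:
steam→water at 100 °C releases m L_v = 12.8·2260 = 28928
  condensate cools 100→T: 12.8·4.18·(T − 100) = 53.5(T − 100)
  original water: 3816.3(T − 22.8)
3869.8 T = 28928 + 5350.4 + 87013 = 121291
T ≈ 31.34 °C (< 100 °C, so full condensation is consistent).

T_f ≈ 31.3 °C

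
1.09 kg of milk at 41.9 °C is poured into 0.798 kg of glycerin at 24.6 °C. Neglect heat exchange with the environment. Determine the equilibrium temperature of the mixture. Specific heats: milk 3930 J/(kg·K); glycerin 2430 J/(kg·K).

Set heat shed by the hot body equal to heat absorbed by the cold body:
1.09×3930×(41.9 − T) = 0.798×2430×(T − 24.6)
4283.7(41.9 − T) = 1939.1(T − 24.6)
6222.8 T = 227190  ⇒  T ≈ 36.51 °C

T_f ≈ 36.5 °C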